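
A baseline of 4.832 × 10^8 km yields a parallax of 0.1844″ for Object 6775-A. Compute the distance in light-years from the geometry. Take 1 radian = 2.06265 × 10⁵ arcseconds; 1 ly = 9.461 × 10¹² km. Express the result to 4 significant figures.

57.13 ly

θ = 0.1844″ = 0.1844/206265 = 8.9400 × 10^-7 rad.
d = B/θ = (4.832 × 10^8) / (8.9400 × 10^-7) = 5.4049 × 10^14 km = (5.4049 × 10^14) / (9.461 × 10^12) ly = 57.128 ly.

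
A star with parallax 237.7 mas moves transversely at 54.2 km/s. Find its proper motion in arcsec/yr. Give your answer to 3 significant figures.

2.72 arcsec/yr

d = 1/p = 1/0.2377″ = 4.207 pc.
μ = v_t / (4.74 d) = 54.2 / (4.74 × 4.207) = 54.2 / 19.941 = 2.718 ″/yr.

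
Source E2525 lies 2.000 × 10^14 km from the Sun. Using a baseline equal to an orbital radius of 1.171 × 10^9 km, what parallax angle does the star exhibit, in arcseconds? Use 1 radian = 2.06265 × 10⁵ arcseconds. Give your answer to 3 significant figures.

1.21 arcsec

θ ≈ B/d = (1.171 × 10^9) / (2.000 × 10^14) = 5.8550 × 10^-6 rad.
In arcseconds: 5.8550 × 10^-6 × 206265 = 1.2077″.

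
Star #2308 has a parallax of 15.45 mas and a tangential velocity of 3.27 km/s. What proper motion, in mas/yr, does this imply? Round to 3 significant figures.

10.7 mas/yr

d = 1/p = 1/0.01545″ = 64.725 pc.
μ = v_t / (4.74 d) = 3.27 / (4.74 × 64.725) = 3.27 / 306.8 = 0.010658 ″/yr = 10.658 mas/yr.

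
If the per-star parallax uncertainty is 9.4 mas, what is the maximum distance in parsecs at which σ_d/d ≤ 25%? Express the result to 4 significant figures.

σ_d/d = σ_p/p, so the condition is σ_p/p ≤ 0.25, i.e. p ≥ σ_p/0.25.
p_min = 9.4/0.25 = 37.6 mas = 0.0376 arcsec.
d_max = 1/p_min = 1/0.0376 = 26.596 pc.

26.60 pc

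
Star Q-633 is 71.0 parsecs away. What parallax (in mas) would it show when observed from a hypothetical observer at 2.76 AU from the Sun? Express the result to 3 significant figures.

p (arcsec) = B (AU) / d (pc).
p = 2.76 / 71.0 = 0.038873 arcsec = 38.873 mas.

38.9 mas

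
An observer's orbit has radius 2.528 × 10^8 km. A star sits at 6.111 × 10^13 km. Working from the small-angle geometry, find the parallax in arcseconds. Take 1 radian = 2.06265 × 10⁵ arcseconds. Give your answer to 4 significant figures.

θ ≈ B/d = (2.528 × 10^8) / (6.111 × 10^13) = 4.1368 × 10^-6 rad.
In arcseconds: 4.1368 × 10^-6 × 206265 = 0.85328″.

0.8533 arcsec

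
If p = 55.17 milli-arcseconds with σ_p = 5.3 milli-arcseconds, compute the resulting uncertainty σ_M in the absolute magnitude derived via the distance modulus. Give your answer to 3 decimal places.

σ_M = 0.209 mag

M = m − 5 log₁₀ d + 5 = m + 5 log₁₀ p + 5, so ∂M/∂p = 5/(p ln 10).
σ_M = (5/ln 10) · (σ_p/p) = 2.1715 × 5.3/55.17 = 2.1715 × 0.096067 = 0.20861.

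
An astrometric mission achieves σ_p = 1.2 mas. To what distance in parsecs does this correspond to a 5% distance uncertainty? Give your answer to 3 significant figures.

41.7 pc

σ_d/d = σ_p/p, so the condition is σ_p/p ≤ 0.05, i.e. p ≥ σ_p/0.05.
p_min = 1.2/0.05 = 24 mas = 0.024 arcsec.
d_max = 1/p_min = 1/0.024 = 41.667 pc.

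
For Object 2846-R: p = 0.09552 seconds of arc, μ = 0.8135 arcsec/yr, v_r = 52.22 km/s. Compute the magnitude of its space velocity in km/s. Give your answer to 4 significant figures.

66.00 km/s

d = 1/p = 1/0.09552″ = 10.469 pc.
v_t = 4.740 μ d = 4.740 × 0.8135 × 10.469 = 40.368 km/s.
v = √(v_r² + v_t²) = √(52.22² + 40.368²) = √4356.5 = 66.004 km/s.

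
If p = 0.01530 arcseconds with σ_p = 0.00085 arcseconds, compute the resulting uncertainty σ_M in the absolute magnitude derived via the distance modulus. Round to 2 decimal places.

σ_M = 0.12 mag

M = m − 5 log₁₀ d + 5 = m + 5 log₁₀ p + 5, so ∂M/∂p = 5/(p ln 10).
σ_M = (5/ln 10) · (σ_p/p) = 2.1715 × 0.00085/0.01530 = 2.1715 × 0.055556 = 0.12064.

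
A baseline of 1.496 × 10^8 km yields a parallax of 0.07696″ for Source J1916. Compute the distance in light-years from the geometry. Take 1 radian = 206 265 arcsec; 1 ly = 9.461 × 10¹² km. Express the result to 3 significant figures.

42.4 ly

θ = 0.07696″ = 0.07696/206265 = 3.7311 × 10^-7 rad.
d = B/θ = (1.496 × 10^8) / (3.7311 × 10^-7) = 4.0095 × 10^14 km = (4.0095 × 10^14) / (9.461 × 10^12) ly = 42.379 ly.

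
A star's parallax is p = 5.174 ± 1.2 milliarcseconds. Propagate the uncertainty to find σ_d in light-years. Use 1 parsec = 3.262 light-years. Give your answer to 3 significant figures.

d = 1/p, so σ_d = σ_p / p².
σ_d = 0.00120 / (0.005174)² = 0.00120 / 0.00002677 = 44.826 pc = 44.826 × 3.262 ly = 146.22 ly.

146 ly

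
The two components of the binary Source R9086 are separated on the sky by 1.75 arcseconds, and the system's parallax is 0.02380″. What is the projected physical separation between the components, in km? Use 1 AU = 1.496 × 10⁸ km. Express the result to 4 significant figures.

d = 1/p = 1/0.02380″ = 42.017 pc.
At distance d (pc), an angle of θ arcsec spans θ·d AU: s = 1.75 × 42.017 = 73.53 AU.
= 73.53 × 1.496 × 10⁸ km = 1.1000 × 10^10 km.

1.100 × 10^10 km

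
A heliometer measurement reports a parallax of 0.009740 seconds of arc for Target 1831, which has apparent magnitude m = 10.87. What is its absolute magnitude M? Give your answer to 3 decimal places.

M = 5.813

d = 1/p = 1/0.009740″ = 102.67 pc.
m − M = 5 log₁₀(102.67) − 5 = 10.0572 − 5 = 5.0572.
M = m − (m − M) = 10.87 − 5.0572 = 5.813.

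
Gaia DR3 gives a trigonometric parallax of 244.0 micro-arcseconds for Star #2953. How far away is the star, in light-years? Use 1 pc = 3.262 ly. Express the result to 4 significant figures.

13370 light years

p = 244.0 micro-arcseconds = 0.0002440 arcsec.
d = 1/p = 1/0.0002440 = 4098.4 pc.
In light-years: 4098.4 × 3.262 = 13369 ly.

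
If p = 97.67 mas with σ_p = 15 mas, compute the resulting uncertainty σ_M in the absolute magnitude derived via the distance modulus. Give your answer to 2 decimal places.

M = m − 5 log₁₀ d + 5 = m + 5 log₁₀ p + 5, so ∂M/∂p = 5/(p ln 10).
σ_M = (5/ln 10) · (σ_p/p) = 2.1715 × 15/97.67 = 2.1715 × 0.15358 = 0.3335.

σ_M = 0.33 mag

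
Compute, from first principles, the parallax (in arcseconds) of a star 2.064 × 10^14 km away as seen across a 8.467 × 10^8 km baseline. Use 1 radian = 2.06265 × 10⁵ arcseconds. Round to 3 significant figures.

θ ≈ B/d = (8.467 × 10^8) / (2.064 × 10^14) = 4.1022 × 10^-6 rad.
In arcseconds: 4.1022 × 10^-6 × 206265 = 0.84614″.

0.846 arcsec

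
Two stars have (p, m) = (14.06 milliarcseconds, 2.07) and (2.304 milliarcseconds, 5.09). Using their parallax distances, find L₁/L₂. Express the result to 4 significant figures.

d₁ = 1/p₁ = 1/0.01406″ = 71.124 pc; d₂ = 1/p₂ = 1/0.002304″ = 434.03 pc.
M₁ = m₁ − 5 log₁₀ d₁ + 5 = 2.07 − 9.2601 + 5 = -2.1901.
M₂ = 5.09 − 13.1876 + 5 = -3.0976.
L₁/L₂ = 10^(0.4(M₂ − M₁)) = 10^(0.4 × (-0.9075)) = 10^(-0.36300) = 0.43351.

L₁/L₂ = 0.4335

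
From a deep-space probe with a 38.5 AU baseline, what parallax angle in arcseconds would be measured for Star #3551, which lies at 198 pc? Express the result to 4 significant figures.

0.1944 arcsec

p (arcsec) = B (AU) / d (pc).
p = 38.5 / 198 = 0.19444 arcsec.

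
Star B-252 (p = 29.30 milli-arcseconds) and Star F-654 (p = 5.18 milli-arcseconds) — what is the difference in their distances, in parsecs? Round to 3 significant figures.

159 pc

d_A = 1/0.02930″ = 34.13 pc; d_B = 1/0.005180″ = 193.05 pc.
|d_B − d_A| = |193.05 − 34.13| = 158.92 pc.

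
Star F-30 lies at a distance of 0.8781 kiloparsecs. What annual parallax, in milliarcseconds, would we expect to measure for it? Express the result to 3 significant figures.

d = 0.8781 kpc = 878.1 pc.
p = 1/d = 1/878.1 = 0.0011388 arcsec.
= 0.0011388 × 1000 = 1.1388 mas.

1.14 mas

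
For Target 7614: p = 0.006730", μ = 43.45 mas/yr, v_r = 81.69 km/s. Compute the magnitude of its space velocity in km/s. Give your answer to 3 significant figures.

87.2 km/s

d = 1/p = 1/0.006730″ = 148.59 pc.
μ = 43.45 mas/yr = 0.04345 ″/yr.
v_t = 4.740 μ d = 4.740 × 0.04345 × 148.59 = 30.603 km/s.
v = √(v_r² + v_t²) = √(81.69² + 30.603²) = √7609.8 = 87.234 km/s.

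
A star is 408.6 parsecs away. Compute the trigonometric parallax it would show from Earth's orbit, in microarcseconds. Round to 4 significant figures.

2447 μas

p = 1/d = 1/408.6 = 0.0024474 arcsec.
= 0.0024474 × 10⁶ = 2447.4 μas.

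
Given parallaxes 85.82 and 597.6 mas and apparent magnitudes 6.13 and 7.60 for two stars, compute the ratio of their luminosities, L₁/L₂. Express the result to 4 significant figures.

d₁ = 1/p₁ = 1/0.08582″ = 11.652 pc; d₂ = 1/p₂ = 1/0.5976″ = 1.6734 pc.
M₁ = m₁ − 5 log₁₀ d₁ + 5 = 6.13 − 5.3320 + 5 = 5.7980.
M₂ = 7.60 − 1.1180 + 5 = 11.4820.
L₁/L₂ = 10^(0.4(M₂ − M₁)) = 10^(0.4 × 5.6840) = 10^2.27360 = 187.76.

L₁/L₂ = 187.8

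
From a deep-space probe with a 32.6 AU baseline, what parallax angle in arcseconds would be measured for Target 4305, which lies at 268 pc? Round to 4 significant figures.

0.1216 arcsec

p (arcsec) = B (AU) / d (pc).
p = 32.6 / 268 = 0.12164 arcsec.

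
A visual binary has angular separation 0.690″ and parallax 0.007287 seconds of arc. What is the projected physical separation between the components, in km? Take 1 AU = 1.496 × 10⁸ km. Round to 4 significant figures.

1.417 × 10^10 km

d = 1/p = 1/0.007287″ = 137.23 pc.
At distance d (pc), an angle of θ arcsec spans θ·d AU: s = 0.690 × 137.23 = 94.689 AU.
= 94.689 × 1.496 × 10⁸ km = 1.4165 × 10^10 km.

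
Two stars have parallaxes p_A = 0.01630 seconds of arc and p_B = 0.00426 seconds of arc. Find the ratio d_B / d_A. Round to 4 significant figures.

Since d = 1/p, d_B/d_A = p_A/p_B.
= 0.01630 / 0.00426 = 3.8263.

3.826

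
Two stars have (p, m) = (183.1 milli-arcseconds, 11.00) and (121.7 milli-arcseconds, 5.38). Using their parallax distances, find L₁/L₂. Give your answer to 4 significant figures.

d₁ = 1/p₁ = 1/0.1831″ = 5.4615 pc; d₂ = 1/p₂ = 1/0.1217″ = 8.2169 pc.
M₁ = m₁ − 5 log₁₀ d₁ + 5 = 11.00 − 3.6866 + 5 = 12.3134.
M₂ = 5.38 − 4.5735 + 5 = 5.8065.
L₁/L₂ = 10^(0.4(M₂ − M₁)) = 10^(0.4 × (-6.5069)) = 10^(-2.60276) = 0.002496.

L₁/L₂ = 0.002496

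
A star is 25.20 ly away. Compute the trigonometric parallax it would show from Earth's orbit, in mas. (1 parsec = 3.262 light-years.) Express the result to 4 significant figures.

d = 25.20 ly ÷ 3.262 = 7.7253 pc.
p = 1/d = 1/7.7253 = 0.12944 arcsec.
= 0.12944 × 1000 = 129.44 mas.

129.4 mas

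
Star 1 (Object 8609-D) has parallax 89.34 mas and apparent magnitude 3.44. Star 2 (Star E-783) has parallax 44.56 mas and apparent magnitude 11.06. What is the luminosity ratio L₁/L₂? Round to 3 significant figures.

d₁ = 1/p₁ = 1/0.08934″ = 11.193 pc; d₂ = 1/p₂ = 1/0.04456″ = 22.442 pc.
M₁ = m₁ − 5 log₁₀ d₁ + 5 = 3.44 − 5.2447 + 5 = 3.1953.
M₂ = 11.06 − 6.7553 + 5 = 9.3047.
L₁/L₂ = 10^(0.4(M₂ − M₁)) = 10^(0.4 × 6.1094) = 10^2.44376 = 277.82.

L₁/L₂ = 278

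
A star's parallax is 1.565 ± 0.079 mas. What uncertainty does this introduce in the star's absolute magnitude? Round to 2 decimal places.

σ_M = 0.11 mag

M = m − 5 log₁₀ d + 5 = m + 5 log₁₀ p + 5, so ∂M/∂p = 5/(p ln 10).
σ_M = (5/ln 10) · (σ_p/p) = 2.1715 × 0.079/1.565 = 2.1715 × 0.050479 = 0.10962.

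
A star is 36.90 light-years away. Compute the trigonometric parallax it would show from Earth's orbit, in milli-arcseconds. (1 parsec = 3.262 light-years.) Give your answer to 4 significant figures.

d = 36.90 ly ÷ 3.262 = 11.312 pc.
p = 1/d = 1/11.312 = 0.088402 arcsec.
= 0.088402 × 1000 = 88.402 mas.

88.40 mas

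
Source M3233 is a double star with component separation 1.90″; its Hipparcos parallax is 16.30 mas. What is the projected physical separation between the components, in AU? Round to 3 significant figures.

117 AU

d = 1/p = 1/0.01630″ = 61.35 pc.
At distance d (pc), an angle of θ arcsec spans θ·d AU: s = 1.90 × 61.35 = 116.57 AU.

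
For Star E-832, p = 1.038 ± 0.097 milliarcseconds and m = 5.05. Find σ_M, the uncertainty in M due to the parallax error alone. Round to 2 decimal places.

M = m − 5 log₁₀ d + 5 = m + 5 log₁₀ p + 5, so ∂M/∂p = 5/(p ln 10).
σ_M = (5/ln 10) · (σ_p/p) = 2.1715 × 0.097/1.038 = 2.1715 × 0.093449 = 0.20292.

σ_M = 0.20 mag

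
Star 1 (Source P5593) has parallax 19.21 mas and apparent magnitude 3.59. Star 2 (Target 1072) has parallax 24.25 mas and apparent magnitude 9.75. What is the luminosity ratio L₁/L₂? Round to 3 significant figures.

L₁/L₂ = 464

d₁ = 1/p₁ = 1/0.01921″ = 52.056 pc; d₂ = 1/p₂ = 1/0.02425″ = 41.237 pc.
M₁ = m₁ − 5 log₁₀ d₁ + 5 = 3.59 − 8.5824 + 5 = 0.0076.
M₂ = 9.75 − 8.0764 + 5 = 6.6736.
L₁/L₂ = 10^(0.4(M₂ − M₁)) = 10^(0.4 × 6.6660) = 10^2.66640 = 463.87.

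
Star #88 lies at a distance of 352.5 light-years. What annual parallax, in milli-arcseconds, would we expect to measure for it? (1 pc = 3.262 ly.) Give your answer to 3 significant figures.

d = 352.5 ly ÷ 3.262 = 108.06 pc.
p = 1/d = 1/108.06 = 0.0092541 arcsec.
= 0.0092541 × 1000 = 9.2541 mas.

9.25 mas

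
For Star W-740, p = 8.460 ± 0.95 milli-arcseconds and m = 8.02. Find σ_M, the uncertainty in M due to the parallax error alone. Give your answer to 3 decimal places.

M = m − 5 log₁₀ d + 5 = m + 5 log₁₀ p + 5, so ∂M/∂p = 5/(p ln 10).
σ_M = (5/ln 10) · (σ_p/p) = 2.1715 × 0.95/8.460 = 2.1715 × 0.11229 = 0.24384.

σ_M = 0.244 mag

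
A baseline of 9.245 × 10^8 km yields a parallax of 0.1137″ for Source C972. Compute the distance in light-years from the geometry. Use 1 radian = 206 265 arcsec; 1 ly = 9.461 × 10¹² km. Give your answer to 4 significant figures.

177.3 ly

θ = 0.1137″ = 0.1137/206265 = 5.5123 × 10^-7 rad.
d = B/θ = (9.245 × 10^8) / (5.5123 × 10^-7) = 1.6772 × 10^15 km = (1.6772 × 10^15) / (9.461 × 10^12) ly = 177.28 ly.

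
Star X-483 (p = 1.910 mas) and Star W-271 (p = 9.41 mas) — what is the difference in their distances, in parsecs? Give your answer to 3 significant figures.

417 pc

d_A = 1/0.001910″ = 523.56 pc; d_B = 1/0.009410″ = 106.27 pc.
|d_B − d_A| = |106.27 − 523.56| = 417.29 pc.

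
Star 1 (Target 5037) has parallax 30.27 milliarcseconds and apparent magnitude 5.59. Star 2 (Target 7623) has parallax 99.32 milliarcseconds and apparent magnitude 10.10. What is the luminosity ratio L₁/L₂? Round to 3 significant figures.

L₁/L₂ = 686

d₁ = 1/p₁ = 1/0.03027″ = 33.036 pc; d₂ = 1/p₂ = 1/0.09932″ = 10.068 pc.
M₁ = m₁ − 5 log₁₀ d₁ + 5 = 5.59 − 7.5949 + 5 = 2.9951.
M₂ = 10.10 − 5.0147 + 5 = 10.0853.
L₁/L₂ = 10^(0.4(M₂ − M₁)) = 10^(0.4 × 7.0902) = 10^2.83608 = 685.61.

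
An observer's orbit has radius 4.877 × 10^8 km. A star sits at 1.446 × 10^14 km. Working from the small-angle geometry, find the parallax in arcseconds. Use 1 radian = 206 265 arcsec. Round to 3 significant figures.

0.696 arcsec

θ ≈ B/d = (4.877 × 10^8) / (1.446 × 10^14) = 3.3728 × 10^-6 rad.
In arcseconds: 3.3728 × 10^-6 × 206265 = 0.69569″.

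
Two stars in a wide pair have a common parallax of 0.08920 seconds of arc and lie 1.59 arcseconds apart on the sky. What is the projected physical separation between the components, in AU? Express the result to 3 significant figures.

d = 1/p = 1/0.08920″ = 11.211 pc.
At distance d (pc), an angle of θ arcsec spans θ·d AU: s = 1.59 × 11.211 = 17.825 AU.

17.8 AU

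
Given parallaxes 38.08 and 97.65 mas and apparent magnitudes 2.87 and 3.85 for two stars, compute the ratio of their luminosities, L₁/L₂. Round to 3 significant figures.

L₁/L₂ = 16.2

d₁ = 1/p₁ = 1/0.03808″ = 26.261 pc; d₂ = 1/p₂ = 1/0.09765″ = 10.241 pc.
M₁ = m₁ − 5 log₁₀ d₁ + 5 = 2.87 − 7.0966 + 5 = 0.7734.
M₂ = 3.85 − 5.0517 + 5 = 3.7983.
L₁/L₂ = 10^(0.4(M₂ − M₁)) = 10^(0.4 × 3.0249) = 10^1.20996 = 16.217.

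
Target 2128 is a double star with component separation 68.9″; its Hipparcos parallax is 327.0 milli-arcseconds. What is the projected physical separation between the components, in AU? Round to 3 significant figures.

211 AU

d = 1/p = 1/0.3270″ = 3.0581 pc.
At distance d (pc), an angle of θ arcsec spans θ·d AU: s = 68.9 × 3.0581 = 210.7 AU.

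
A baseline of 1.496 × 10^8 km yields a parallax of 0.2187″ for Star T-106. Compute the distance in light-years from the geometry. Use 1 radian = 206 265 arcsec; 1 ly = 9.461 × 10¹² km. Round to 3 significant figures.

θ = 0.2187″ = 0.2187/206265 = 1.0603 × 10^-6 rad.
d = B/θ = (1.496 × 10^8) / (1.0603 × 10^-6) = 1.4109 × 10^14 km = (1.4109 × 10^14) / (9.461 × 10^12) ly = 14.913 ly.

14.9 ly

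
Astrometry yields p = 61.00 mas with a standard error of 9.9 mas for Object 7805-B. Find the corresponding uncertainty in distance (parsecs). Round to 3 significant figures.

2.66 pc

d = 1/p, so σ_d = σ_p / p².
σ_d = 0.00990 / (0.06100)² = 0.00990 / 0.003721 = 2.6606 pc.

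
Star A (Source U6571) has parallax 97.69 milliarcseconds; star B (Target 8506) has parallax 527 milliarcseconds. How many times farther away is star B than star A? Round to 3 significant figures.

0.185

Since d = 1/p, d_B/d_A = p_A/p_B.
= 97.69 / 527 = 0.18537.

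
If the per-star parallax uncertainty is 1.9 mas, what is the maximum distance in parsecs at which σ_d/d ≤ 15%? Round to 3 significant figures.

σ_d/d = σ_p/p, so the condition is σ_p/p ≤ 0.15, i.e. p ≥ σ_p/0.15.
p_min = 1.9/0.15 = 12.667 mas = 0.012667 arcsec.
d_max = 1/p_min = 1/0.012667 = 78.945 pc.

78.9 pc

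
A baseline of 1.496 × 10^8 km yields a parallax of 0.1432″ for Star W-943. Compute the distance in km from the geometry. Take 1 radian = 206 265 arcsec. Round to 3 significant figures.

2.15 × 10^14 km

θ = 0.1432″ = 0.1432/206265 = 6.9425 × 10^-7 rad.
d = B/θ = (1.496 × 10^8) / (6.9425 × 10^-7) = 2.1548 × 10^14 km.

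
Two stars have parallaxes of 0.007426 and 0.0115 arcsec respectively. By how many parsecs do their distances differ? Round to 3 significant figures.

d_A = 1/0.007426″ = 134.66 pc; d_B = 1/0.01150″ = 86.957 pc.
|d_B − d_A| = |86.957 − 134.66| = 47.703 pc.

47.7 pc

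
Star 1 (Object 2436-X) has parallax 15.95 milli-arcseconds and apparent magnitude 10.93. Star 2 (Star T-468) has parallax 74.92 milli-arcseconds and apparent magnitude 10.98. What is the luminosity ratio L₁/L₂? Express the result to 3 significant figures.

d₁ = 1/p₁ = 1/0.01595″ = 62.696 pc; d₂ = 1/p₂ = 1/0.07492″ = 13.348 pc.
M₁ = m₁ − 5 log₁₀ d₁ + 5 = 10.93 − 8.9862 + 5 = 6.9438.
M₂ = 10.98 − 5.6271 + 5 = 10.3529.
L₁/L₂ = 10^(0.4(M₂ − M₁)) = 10^(0.4 × 3.4091) = 10^1.36364 = 23.101.

L₁/L₂ = 23.1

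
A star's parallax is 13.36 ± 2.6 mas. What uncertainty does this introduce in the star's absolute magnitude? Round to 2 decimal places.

σ_M = 0.42 mag

M = m − 5 log₁₀ d + 5 = m + 5 log₁₀ p + 5, so ∂M/∂p = 5/(p ln 10).
σ_M = (5/ln 10) · (σ_p/p) = 2.1715 × 2.6/13.36 = 2.1715 × 0.19461 = 0.4226.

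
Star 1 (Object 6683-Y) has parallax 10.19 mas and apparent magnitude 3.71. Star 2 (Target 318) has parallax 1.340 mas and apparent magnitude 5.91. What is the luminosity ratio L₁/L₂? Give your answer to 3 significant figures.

d₁ = 1/p₁ = 1/0.01019″ = 98.135 pc; d₂ = 1/p₂ = 1/0.001340″ = 746.27 pc.
M₁ = m₁ − 5 log₁₀ d₁ + 5 = 3.71 − 9.9591 + 5 = -1.2491.
M₂ = 5.91 − 14.3645 + 5 = -3.4545.
L₁/L₂ = 10^(0.4(M₂ − M₁)) = 10^(0.4 × (-2.2054)) = 10^(-0.88216) = 0.13117.

L₁/L₂ = 0.131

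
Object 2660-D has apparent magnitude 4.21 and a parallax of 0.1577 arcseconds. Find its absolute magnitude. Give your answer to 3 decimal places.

d = 1/p = 1/0.1577″ = 6.3412 pc.
m − M = 5 log₁₀(6.3412) − 5 = 4.0109 − 5 = -0.9891.
M = m − (m − M) = 4.21 − (-0.9891) = 5.199.

M = 5.199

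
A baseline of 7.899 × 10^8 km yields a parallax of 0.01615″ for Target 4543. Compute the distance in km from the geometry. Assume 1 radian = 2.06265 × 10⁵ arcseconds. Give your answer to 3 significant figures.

θ = 0.01615″ = 0.01615/206265 = 7.8297 × 10^-8 rad.
d = B/θ = (7.899 × 10^8) / (7.8297 × 10^-8) = 1.0089 × 10^16 km.

1.01 × 10^16 km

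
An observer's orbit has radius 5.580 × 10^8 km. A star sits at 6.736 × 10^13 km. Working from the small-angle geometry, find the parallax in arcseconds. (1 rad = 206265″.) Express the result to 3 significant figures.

θ ≈ B/d = (5.580 × 10^8) / (6.736 × 10^13) = 8.2838 × 10^-6 rad.
In arcseconds: 8.2838 × 10^-6 × 206265 = 1.7087″.

1.71 arcsec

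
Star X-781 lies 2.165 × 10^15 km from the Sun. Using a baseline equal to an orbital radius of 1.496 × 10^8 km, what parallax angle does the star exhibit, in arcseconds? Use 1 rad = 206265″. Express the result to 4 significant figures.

0.01425 arcsec

θ ≈ B/d = (1.496 × 10^8) / (2.165 × 10^15) = 6.9099 × 10^-8 rad.
In arcseconds: 6.9099 × 10^-8 × 206265 = 0.014253″.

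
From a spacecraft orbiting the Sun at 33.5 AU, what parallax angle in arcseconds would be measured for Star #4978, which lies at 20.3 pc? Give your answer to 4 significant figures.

1.650 arcsec

p (arcsec) = B (AU) / d (pc).
p = 33.5 / 20.3 = 1.6502 arcsec.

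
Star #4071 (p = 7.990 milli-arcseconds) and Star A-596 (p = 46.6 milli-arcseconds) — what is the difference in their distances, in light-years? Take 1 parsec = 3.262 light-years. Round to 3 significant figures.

d_A = 1/0.007990″ = 125.16 pc; d_B = 1/0.04660″ = 21.459 pc.
|d_B − d_A| = |21.459 − 125.16| = 103.7 pc = 103.7 × 3.262 ly = 338.27 ly.

338 ly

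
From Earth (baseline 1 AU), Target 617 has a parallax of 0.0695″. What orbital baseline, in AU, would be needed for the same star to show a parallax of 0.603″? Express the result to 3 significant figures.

8.68 AU

Parallax scales linearly with baseline: p ∝ B, so B = p_target / p_Earth × 1 AU.
B = 0.603 / 0.0695 = 8.6763 AU.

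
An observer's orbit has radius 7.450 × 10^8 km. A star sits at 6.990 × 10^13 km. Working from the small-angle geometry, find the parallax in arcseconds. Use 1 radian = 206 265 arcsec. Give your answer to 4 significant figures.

θ ≈ B/d = (7.450 × 10^8) / (6.990 × 10^13) = 1.0658 × 10^-5 rad.
In arcseconds: 1.0658 × 10^-5 × 206265 = 2.1984″.

2.198 arcsec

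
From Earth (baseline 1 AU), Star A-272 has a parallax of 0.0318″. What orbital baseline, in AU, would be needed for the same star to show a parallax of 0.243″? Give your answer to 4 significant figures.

7.642 AU

Parallax scales linearly with baseline: p ∝ B, so B = p_target / p_Earth × 1 AU.
B = 0.243 / 0.0318 = 7.6415 AU.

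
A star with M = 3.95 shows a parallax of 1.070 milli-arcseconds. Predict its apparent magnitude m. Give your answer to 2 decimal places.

m = 13.80

d = 1/p = 1/0.001070″ = 934.58 pc.
m − M = 5 log₁₀ d − 5 = 5 log₁₀(934.58) − 5 = 14.8531 − 5 = 9.8531.
m = M + (m − M) = 3.95 + 9.8531 = 13.80.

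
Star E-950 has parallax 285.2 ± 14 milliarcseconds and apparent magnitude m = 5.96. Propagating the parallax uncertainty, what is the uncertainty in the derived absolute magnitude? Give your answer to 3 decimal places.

σ_M = 0.107 mag

M = m − 5 log₁₀ d + 5 = m + 5 log₁₀ p + 5, so ∂M/∂p = 5/(p ln 10).
σ_M = (5/ln 10) · (σ_p/p) = 2.1715 × 14/285.2 = 2.1715 × 0.049088 = 0.10659.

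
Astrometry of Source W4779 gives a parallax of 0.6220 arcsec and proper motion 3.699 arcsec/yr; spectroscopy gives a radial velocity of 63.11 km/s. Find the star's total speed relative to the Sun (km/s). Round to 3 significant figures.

d = 1/p = 1/0.6220″ = 1.6077 pc.
v_t = 4.740 μ d = 4.740 × 3.699 × 1.6077 = 28.188 km/s.
v = √(v_r² + v_t²) = √(63.11² + 28.188²) = √4777.44 = 69.119 km/s.

69.1 km/s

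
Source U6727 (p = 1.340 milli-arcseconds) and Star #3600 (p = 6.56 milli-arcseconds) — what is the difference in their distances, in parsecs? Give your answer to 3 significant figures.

594 pc

d_A = 1/0.001340″ = 746.27 pc; d_B = 1/0.006560″ = 152.44 pc.
|d_B − d_A| = |152.44 − 746.27| = 593.83 pc.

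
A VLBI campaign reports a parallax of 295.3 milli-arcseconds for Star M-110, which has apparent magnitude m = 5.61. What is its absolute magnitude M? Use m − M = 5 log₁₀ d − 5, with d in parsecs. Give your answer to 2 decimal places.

d = 1/p = 1/0.2953″ = 3.3864 pc.
m − M = 5 log₁₀(3.3864) − 5 = 2.6487 − 5 = -2.3513.
M = m − (m − M) = 5.61 − (-2.3513) = 7.96.

M = 7.96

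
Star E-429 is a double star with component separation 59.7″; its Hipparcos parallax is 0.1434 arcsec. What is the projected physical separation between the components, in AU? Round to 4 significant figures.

d = 1/p = 1/0.1434″ = 6.9735 pc.
At distance d (pc), an angle of θ arcsec spans θ·d AU: s = 59.7 × 6.9735 = 416.32 AU.

416.3 AU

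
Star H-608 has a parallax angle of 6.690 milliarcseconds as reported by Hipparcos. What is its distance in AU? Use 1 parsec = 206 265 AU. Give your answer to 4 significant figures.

p = 6.690 milliarcseconds = 0.006690 arcsec.
d = 1/p = 1/0.006690 = 149.48 pc.
In AU: 149.48 × 206265 = 3.0832 × 10^7 AU.

3.083 × 10^7 AU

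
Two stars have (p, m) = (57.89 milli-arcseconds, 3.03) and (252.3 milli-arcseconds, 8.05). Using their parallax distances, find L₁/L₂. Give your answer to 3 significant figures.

L₁/L₂ = 1930

d₁ = 1/p₁ = 1/0.05789″ = 17.274 pc; d₂ = 1/p₂ = 1/0.2523″ = 3.9635 pc.
M₁ = m₁ − 5 log₁₀ d₁ + 5 = 3.03 − 6.1870 + 5 = 1.8430.
M₂ = 8.05 − 2.9904 + 5 = 10.0596.
L₁/L₂ = 10^(0.4(M₂ − M₁)) = 10^(0.4 × 8.2166) = 10^3.28664 = 1934.8.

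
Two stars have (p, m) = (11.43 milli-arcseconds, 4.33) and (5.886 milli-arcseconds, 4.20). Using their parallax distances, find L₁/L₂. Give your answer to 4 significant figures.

L₁/L₂ = 0.2353

d₁ = 1/p₁ = 1/0.01143″ = 87.489 pc; d₂ = 1/p₂ = 1/0.005886″ = 169.89 pc.
M₁ = m₁ − 5 log₁₀ d₁ + 5 = 4.33 − 9.7098 + 5 = -0.3798.
M₂ = 4.20 − 11.1508 + 5 = -1.9508.
L₁/L₂ = 10^(0.4(M₂ − M₁)) = 10^(0.4 × (-1.5710)) = 10^(-0.62840) = 0.23529.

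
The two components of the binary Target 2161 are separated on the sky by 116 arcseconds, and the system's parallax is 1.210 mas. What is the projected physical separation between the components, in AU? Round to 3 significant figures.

95900 AU

d = 1/p = 1/0.001210″ = 826.45 pc.
At distance d (pc), an angle of θ arcsec spans θ·d AU: s = 116 × 826.45 = 95868 AU.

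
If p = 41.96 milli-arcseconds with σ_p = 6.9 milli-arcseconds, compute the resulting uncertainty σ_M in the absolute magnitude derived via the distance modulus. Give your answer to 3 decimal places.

σ_M = 0.357 mag

M = m − 5 log₁₀ d + 5 = m + 5 log₁₀ p + 5, so ∂M/∂p = 5/(p ln 10).
σ_M = (5/ln 10) · (σ_p/p) = 2.1715 × 6.9/41.96 = 2.1715 × 0.16444 = 0.35708.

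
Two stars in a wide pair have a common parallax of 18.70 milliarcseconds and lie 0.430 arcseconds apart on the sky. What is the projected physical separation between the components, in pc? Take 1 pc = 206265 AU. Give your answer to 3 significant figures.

0.000111 pc

d = 1/p = 1/0.01870″ = 53.476 pc.
At distance d (pc), an angle of θ arcsec spans θ·d AU: s = 0.430 × 53.476 = 22.995 AU.
= 22.995 / 206265 = 0.00011148 pc.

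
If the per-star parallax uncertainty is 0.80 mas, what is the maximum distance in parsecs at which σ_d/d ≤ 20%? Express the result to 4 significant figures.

250.0 pc

σ_d/d = σ_p/p, so the condition is σ_p/p ≤ 0.20, i.e. p ≥ σ_p/0.20.
p_min = 0.80/0.20 = 4 mas = 0.004 arcsec.
d_max = 1/p_min = 1/0.004 = 250 pc.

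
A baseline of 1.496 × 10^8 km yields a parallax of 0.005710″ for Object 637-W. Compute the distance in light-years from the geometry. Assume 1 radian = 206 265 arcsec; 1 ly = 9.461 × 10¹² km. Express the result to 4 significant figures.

571.2 ly

θ = 0.005710″ = 0.005710/206265 = 2.7683 × 10^-8 rad.
d = B/θ = (1.496 × 10^8) / (2.7683 × 10^-8) = 5.4040 × 10^15 km = (5.4040 × 10^15) / (9.461 × 10^12) ly = 571.19 ly.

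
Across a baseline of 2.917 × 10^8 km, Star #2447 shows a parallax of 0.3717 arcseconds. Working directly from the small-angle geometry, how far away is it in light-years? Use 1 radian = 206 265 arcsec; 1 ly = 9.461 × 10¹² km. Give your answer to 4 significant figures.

17.11 ly

θ = 0.3717″ = 0.3717/206265 = 1.8021 × 10^-6 rad.
d = B/θ = (2.917 × 10^8) / (1.8021 × 10^-6) = 1.6187 × 10^14 km = (1.6187 × 10^14) / (9.461 × 10^12) ly = 17.109 ly.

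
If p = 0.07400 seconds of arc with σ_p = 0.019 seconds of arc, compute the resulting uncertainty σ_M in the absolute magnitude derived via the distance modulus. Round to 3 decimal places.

σ_M = 0.558 mag

M = m − 5 log₁₀ d + 5 = m + 5 log₁₀ p + 5, so ∂M/∂p = 5/(p ln 10).
σ_M = (5/ln 10) · (σ_p/p) = 2.1715 × 0.019/0.07400 = 2.1715 × 0.25676 = 0.55755.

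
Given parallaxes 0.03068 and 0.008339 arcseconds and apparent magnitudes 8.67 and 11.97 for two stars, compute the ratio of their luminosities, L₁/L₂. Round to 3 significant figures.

L₁/L₂ = 1.54

d₁ = 1/p₁ = 1/0.03068″ = 32.595 pc; d₂ = 1/p₂ = 1/0.008339″ = 119.92 pc.
M₁ = m₁ − 5 log₁₀ d₁ + 5 = 8.67 − 7.5658 + 5 = 6.1042.
M₂ = 11.97 − 10.3945 + 5 = 6.5755.
L₁/L₂ = 10^(0.4(M₂ − M₁)) = 10^(0.4 × 0.4713) = 10^0.18852 = 1.5435.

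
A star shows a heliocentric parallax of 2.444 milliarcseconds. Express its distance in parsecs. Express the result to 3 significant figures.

409 pc

p = 2.444 milliarcseconds = 0.002444 arcsec.
d = 1/p = 1/0.002444 = 409.17 pc.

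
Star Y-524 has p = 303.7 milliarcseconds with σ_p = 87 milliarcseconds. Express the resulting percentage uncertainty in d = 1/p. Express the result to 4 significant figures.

For d = 1/p, |σ_d/d| = |σ_p/p|.
σ_p/p = 87 / 303.7 = 0.28647 = 28.647%.

28.65%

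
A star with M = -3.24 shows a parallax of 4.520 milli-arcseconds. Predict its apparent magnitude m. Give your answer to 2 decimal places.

m = 3.48

d = 1/p = 1/0.004520″ = 221.24 pc.
m − M = 5 log₁₀ d − 5 = 5 log₁₀(221.24) − 5 = 11.7243 − 5 = 6.7243.
m = M + (m − M) = -3.24 + 6.7243 = 3.48.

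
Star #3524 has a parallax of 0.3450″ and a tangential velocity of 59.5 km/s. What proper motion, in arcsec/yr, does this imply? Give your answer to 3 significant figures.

d = 1/p = 1/0.3450″ = 2.8986 pc.
μ = v_t / (4.74 d) = 59.5 / (4.74 × 2.8986) = 59.5 / 13.739 = 4.3307 ″/yr.

4.33 arcsec/yr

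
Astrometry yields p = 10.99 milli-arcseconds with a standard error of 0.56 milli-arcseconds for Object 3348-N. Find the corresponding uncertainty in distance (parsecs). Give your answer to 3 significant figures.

d = 1/p, so σ_d = σ_p / p².
σ_d = 0.000560 / (0.01099)² = 0.000560 / 0.00012078 = 4.6365 pc.

4.64 pc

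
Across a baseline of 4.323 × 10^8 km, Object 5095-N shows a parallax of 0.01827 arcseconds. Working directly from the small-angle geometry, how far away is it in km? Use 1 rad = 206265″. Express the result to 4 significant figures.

θ = 0.01827″ = 0.01827/206265 = 8.8575 × 10^-8 rad.
d = B/θ = (4.323 × 10^8) / (8.8575 × 10^-8) = 4.8806 × 10^15 km.

4.881 × 10^15 km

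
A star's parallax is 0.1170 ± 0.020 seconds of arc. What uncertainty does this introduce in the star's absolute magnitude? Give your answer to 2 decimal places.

M = m − 5 log₁₀ d + 5 = m + 5 log₁₀ p + 5, so ∂M/∂p = 5/(p ln 10).
σ_M = (5/ln 10) · (σ_p/p) = 2.1715 × 0.020/0.1170 = 2.1715 × 0.17094 = 0.3712.

σ_M = 0.37 mag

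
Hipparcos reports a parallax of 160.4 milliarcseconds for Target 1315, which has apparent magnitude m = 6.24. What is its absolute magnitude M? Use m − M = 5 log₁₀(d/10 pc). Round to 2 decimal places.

d = 1/p = 1/0.1604″ = 6.2344 pc.
m − M = 5 log₁₀(6.2344) − 5 = 3.9740 − 5 = -1.0260.
M = m − (m − M) = 6.24 − (-1.0260) = 7.27.

M = 7.27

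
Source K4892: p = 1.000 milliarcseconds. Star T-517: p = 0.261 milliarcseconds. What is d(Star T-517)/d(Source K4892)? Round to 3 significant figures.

Since d = 1/p, d_B/d_A = p_A/p_B.
= 1.000 / 0.261 = 3.8314.

3.83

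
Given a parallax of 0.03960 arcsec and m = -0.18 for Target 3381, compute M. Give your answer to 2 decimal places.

M = -2.19

d = 1/p = 1/0.03960″ = 25.253 pc.
m − M = 5 log₁₀(25.253) − 5 = 7.0116 − 5 = 2.0116.
M = m − (m − M) = -0.18 − 2.0116 = -2.19.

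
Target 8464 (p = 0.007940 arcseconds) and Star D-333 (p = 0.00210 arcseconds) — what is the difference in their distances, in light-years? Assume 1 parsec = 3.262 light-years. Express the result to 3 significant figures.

1140 ly

d_A = 1/0.007940″ = 125.94 pc; d_B = 1/0.002100″ = 476.19 pc.
|d_B − d_A| = |476.19 − 125.94| = 350.25 pc = 350.25 × 3.262 ly = 1142.5 ly.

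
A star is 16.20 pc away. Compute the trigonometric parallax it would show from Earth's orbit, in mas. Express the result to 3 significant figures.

p = 1/d = 1/16.2 = 0.061728 arcsec.
= 0.061728 × 1000 = 61.728 mas.

61.7 mas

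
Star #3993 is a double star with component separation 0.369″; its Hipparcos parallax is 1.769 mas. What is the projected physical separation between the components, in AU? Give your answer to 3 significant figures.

209 AU

d = 1/p = 1/0.001769″ = 565.29 pc.
At distance d (pc), an angle of θ arcsec spans θ·d AU: s = 0.369 × 565.29 = 208.59 AU.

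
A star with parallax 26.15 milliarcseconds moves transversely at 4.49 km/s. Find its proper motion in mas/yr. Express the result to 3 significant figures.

d = 1/p = 1/0.02615″ = 38.241 pc.
μ = v_t / (4.74 d) = 4.49 / (4.74 × 38.241) = 4.49 / 181.26 = 0.024771 ″/yr = 24.771 mas/yr.

24.8 mas/yr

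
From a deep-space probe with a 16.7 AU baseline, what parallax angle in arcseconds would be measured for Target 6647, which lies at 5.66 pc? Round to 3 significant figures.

2.95 arcsec

p (arcsec) = B (AU) / d (pc).
p = 16.7 / 5.66 = 2.9505 arcsec.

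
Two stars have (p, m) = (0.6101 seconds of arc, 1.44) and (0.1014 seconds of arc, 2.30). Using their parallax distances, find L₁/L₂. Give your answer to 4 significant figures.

L₁/L₂ = 0.06099

d₁ = 1/p₁ = 1/0.6101″ = 1.6391 pc; d₂ = 1/p₂ = 1/0.1014″ = 9.8619 pc.
M₁ = m₁ − 5 log₁₀ d₁ + 5 = 1.44 − 1.0730 + 5 = 5.3670.
M₂ = 2.30 − 4.9698 + 5 = 2.3302.
L₁/L₂ = 10^(0.4(M₂ − M₁)) = 10^(0.4 × (-3.0368)) = 10^(-1.21472) = 0.060993.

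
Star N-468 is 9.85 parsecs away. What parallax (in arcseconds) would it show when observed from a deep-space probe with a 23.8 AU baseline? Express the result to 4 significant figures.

2.416 arcsec

p (arcsec) = B (AU) / d (pc).
p = 23.8 / 9.85 = 2.4162 arcsec.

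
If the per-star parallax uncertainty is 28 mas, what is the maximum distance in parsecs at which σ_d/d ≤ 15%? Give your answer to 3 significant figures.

σ_d/d = σ_p/p, so the condition is σ_p/p ≤ 0.15, i.e. p ≥ σ_p/0.15.
p_min = 28/0.15 = 186.67 mas = 0.18667 arcsec.
d_max = 1/p_min = 1/0.18667 = 5.357 pc.

5.36 pc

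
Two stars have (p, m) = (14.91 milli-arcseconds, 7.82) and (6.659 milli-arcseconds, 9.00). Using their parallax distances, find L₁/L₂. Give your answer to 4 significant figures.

L₁/L₂ = 0.5914

d₁ = 1/p₁ = 1/0.01491″ = 67.069 pc; d₂ = 1/p₂ = 1/0.006659″ = 150.17 pc.
M₁ = m₁ − 5 log₁₀ d₁ + 5 = 7.82 − 9.1326 + 5 = 3.6874.
M₂ = 9.00 − 10.8829 + 5 = 3.1171.
L₁/L₂ = 10^(0.4(M₂ − M₁)) = 10^(0.4 × (-0.5703)) = 10^(-0.22812) = 0.5914.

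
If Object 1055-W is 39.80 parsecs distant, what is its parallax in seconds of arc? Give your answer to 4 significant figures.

0.02513 arcsec

p = 1/d = 1/39.8 = 0.025126 arcsec.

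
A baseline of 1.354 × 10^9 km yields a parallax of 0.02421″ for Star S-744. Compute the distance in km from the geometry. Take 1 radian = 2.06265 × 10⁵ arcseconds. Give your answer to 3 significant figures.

θ = 0.02421″ = 0.02421/206265 = 1.1737 × 10^-7 rad.
d = B/θ = (1.354 × 10^9) / (1.1737 × 10^-7) = 1.1536 × 10^16 km.

1.15 × 10^16 km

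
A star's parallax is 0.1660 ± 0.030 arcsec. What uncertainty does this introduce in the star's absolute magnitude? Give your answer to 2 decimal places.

M = m − 5 log₁₀ d + 5 = m + 5 log₁₀ p + 5, so ∂M/∂p = 5/(p ln 10).
σ_M = (5/ln 10) · (σ_p/p) = 2.1715 × 0.030/0.1660 = 2.1715 × 0.18072 = 0.39243.

σ_M = 0.39 mag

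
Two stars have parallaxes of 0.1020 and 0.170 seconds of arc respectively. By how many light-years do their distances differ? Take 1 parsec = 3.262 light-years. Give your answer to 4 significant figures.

12.79 ly

d_A = 1/0.1020″ = 9.8039 pc; d_B = 1/0.1700″ = 5.8824 pc.
|d_B − d_A| = |5.8824 − 9.8039| = 3.9215 pc = 3.9215 × 3.262 ly = 12.792 ly.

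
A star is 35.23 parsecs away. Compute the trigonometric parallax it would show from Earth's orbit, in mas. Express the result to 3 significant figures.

28.4 mas

p = 1/d = 1/35.23 = 0.028385 arcsec.
= 0.028385 × 1000 = 28.385 mas.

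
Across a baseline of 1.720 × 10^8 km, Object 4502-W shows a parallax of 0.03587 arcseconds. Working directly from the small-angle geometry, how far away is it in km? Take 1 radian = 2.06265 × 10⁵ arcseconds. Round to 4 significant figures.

θ = 0.03587″ = 0.03587/206265 = 1.7390 × 10^-7 rad.
d = B/θ = (1.720 × 10^8) / (1.7390 × 10^-7) = 9.8907 × 10^14 km.

9.891 × 10^14 km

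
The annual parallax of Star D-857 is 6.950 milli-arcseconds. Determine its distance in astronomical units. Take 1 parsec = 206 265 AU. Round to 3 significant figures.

2.97 × 10^7 AU

p = 6.950 milli-arcseconds = 0.006950 arcsec.
d = 1/p = 1/0.006950 = 143.88 pc.
In AU: 143.88 × 206265 = 2.9677 × 10^7 AU.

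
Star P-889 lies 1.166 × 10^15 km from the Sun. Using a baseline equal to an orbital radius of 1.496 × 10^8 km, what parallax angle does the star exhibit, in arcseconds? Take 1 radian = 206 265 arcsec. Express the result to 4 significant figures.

0.02646 arcsec

θ ≈ B/d = (1.496 × 10^8) / (1.166 × 10^15) = 1.2830 × 10^-7 rad.
In arcseconds: 1.2830 × 10^-7 × 206265 = 0.026464″.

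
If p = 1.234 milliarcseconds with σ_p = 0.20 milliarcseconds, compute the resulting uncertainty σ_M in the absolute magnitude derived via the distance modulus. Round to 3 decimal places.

σ_M = 0.352 mag

M = m − 5 log₁₀ d + 5 = m + 5 log₁₀ p + 5, so ∂M/∂p = 5/(p ln 10).
σ_M = (5/ln 10) · (σ_p/p) = 2.1715 × 0.20/1.234 = 2.1715 × 0.16207 = 0.35194.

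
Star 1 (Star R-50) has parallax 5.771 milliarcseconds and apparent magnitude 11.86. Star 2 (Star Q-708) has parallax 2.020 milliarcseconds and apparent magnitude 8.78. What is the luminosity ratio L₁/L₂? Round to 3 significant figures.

d₁ = 1/p₁ = 1/0.005771″ = 173.28 pc; d₂ = 1/p₂ = 1/0.002020″ = 495.05 pc.
M₁ = m₁ − 5 log₁₀ d₁ + 5 = 11.86 − 11.1937 + 5 = 5.6663.
M₂ = 8.78 − 13.4732 + 5 = 0.3068.
L₁/L₂ = 10^(0.4(M₂ − M₁)) = 10^(0.4 × (-5.3595)) = 10^(-2.14380) = 0.0071812.

L₁/L₂ = 0.00718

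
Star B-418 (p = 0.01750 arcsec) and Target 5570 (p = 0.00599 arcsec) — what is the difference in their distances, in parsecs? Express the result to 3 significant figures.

d_A = 1/0.01750″ = 57.143 pc; d_B = 1/0.005990″ = 166.94 pc.
|d_B − d_A| = |166.94 − 57.143| = 109.8 pc.

110 pc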